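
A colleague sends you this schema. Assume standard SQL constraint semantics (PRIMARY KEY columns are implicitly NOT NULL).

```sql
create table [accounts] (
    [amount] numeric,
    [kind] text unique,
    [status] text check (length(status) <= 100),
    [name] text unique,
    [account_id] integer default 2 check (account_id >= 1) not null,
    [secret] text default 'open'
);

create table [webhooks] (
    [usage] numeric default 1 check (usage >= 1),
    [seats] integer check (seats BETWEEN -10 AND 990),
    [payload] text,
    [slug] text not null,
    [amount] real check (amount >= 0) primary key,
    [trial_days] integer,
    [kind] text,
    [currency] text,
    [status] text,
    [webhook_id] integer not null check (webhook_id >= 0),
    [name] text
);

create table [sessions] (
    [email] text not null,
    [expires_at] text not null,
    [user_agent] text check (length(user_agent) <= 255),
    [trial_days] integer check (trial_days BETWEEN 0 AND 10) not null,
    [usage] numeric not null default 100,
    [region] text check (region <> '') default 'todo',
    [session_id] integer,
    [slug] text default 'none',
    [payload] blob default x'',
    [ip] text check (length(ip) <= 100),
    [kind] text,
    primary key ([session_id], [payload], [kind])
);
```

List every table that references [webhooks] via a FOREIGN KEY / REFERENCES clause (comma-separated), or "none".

No REFERENCES clause anywhere in the schema names webhooks.

none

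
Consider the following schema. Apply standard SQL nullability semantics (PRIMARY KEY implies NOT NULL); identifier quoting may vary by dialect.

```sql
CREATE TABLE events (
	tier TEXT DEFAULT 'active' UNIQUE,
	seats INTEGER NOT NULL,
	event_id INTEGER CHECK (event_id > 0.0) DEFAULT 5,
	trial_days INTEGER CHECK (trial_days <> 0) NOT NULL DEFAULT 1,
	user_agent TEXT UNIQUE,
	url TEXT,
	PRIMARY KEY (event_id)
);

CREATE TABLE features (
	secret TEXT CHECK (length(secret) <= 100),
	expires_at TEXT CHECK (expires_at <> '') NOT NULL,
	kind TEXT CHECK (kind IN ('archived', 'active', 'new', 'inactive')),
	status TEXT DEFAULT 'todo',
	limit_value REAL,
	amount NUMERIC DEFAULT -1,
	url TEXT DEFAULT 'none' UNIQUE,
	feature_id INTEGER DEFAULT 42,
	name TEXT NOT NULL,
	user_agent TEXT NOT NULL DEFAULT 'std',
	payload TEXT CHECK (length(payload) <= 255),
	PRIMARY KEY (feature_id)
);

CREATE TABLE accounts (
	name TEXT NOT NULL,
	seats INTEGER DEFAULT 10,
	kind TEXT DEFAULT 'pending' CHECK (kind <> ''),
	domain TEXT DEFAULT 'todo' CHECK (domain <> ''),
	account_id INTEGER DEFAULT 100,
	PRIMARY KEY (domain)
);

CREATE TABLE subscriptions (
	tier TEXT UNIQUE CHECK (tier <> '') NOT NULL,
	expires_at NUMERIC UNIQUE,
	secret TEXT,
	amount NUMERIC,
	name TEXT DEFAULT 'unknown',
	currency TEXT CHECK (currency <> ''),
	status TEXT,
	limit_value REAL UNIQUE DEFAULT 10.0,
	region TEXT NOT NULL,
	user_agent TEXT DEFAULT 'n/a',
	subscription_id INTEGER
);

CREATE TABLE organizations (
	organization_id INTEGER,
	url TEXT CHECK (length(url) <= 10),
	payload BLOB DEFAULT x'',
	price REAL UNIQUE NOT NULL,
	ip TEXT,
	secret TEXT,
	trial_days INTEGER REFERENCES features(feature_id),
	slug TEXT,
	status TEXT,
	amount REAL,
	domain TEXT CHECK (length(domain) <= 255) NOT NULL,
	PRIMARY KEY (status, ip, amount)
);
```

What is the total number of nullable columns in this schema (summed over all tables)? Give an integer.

events: 3 nullable (tier, user_agent, url — PK (event_id) and explicit NOT NULL columns excluded).
features: 7 nullable (secret, kind, status, limit_value, amount, url, payload — PK (feature_id) and explicit NOT NULL columns excluded).
accounts: 3 nullable (seats, kind, account_id — PK (domain) and explicit NOT NULL columns excluded).
subscriptions: 9 nullable (expires_at, secret, amount, name, currency, status, limit_value, user_agent, subscription_id — PK none and explicit NOT NULL columns excluded).
organizations: 6 nullable (organization_id, url, payload, secret, trial_days, slug — PK (status, ip, amount) and explicit NOT NULL columns excluded).
Total: 3 + 7 + 3 + 9 + 6 = 28.

28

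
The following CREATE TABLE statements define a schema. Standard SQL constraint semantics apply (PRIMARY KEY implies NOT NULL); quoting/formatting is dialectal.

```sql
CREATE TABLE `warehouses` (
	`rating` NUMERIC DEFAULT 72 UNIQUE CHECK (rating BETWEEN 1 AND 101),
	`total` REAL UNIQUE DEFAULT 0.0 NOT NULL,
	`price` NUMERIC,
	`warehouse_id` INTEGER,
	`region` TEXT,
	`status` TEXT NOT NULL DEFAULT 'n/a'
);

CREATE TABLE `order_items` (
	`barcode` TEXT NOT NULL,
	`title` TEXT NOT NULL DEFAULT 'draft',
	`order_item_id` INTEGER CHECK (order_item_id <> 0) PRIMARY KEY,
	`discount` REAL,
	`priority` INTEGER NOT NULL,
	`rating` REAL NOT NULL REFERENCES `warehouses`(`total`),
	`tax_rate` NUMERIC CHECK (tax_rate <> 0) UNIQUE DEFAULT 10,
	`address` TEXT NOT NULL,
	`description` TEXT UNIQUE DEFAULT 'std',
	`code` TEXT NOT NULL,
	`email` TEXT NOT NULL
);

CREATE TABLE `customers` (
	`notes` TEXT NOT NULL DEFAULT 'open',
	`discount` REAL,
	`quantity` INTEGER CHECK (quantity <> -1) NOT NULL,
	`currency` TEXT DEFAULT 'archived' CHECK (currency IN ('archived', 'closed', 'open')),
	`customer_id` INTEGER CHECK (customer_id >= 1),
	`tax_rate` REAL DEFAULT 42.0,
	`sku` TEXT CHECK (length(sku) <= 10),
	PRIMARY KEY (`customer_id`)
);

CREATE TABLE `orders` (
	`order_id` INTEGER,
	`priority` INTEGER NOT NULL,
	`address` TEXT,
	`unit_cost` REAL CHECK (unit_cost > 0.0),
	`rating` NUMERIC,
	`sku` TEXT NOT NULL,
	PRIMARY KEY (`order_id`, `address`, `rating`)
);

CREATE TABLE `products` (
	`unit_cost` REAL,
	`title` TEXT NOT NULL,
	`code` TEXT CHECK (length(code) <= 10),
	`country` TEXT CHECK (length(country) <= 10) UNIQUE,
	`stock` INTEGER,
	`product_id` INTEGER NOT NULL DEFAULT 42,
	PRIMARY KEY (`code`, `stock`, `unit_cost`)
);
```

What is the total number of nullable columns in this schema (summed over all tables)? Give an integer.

13

warehouses: 4 nullable (rating, price, warehouse_id, region — PK none and explicit NOT NULL columns excluded).
order_items: 3 nullable (discount, tax_rate, description — PK (order_item_id) and explicit NOT NULL columns excluded).
customers: 4 nullable (discount, currency, tax_rate, sku — PK (customer_id) and explicit NOT NULL columns excluded).
orders: 1 nullable (unit_cost — PK (order_id, address, rating) and explicit NOT NULL columns excluded).
products: 1 nullable (country — PK (code, stock, unit_cost) and explicit NOT NULL columns excluded).
Total: 4 + 3 + 4 + 1 + 1 = 13.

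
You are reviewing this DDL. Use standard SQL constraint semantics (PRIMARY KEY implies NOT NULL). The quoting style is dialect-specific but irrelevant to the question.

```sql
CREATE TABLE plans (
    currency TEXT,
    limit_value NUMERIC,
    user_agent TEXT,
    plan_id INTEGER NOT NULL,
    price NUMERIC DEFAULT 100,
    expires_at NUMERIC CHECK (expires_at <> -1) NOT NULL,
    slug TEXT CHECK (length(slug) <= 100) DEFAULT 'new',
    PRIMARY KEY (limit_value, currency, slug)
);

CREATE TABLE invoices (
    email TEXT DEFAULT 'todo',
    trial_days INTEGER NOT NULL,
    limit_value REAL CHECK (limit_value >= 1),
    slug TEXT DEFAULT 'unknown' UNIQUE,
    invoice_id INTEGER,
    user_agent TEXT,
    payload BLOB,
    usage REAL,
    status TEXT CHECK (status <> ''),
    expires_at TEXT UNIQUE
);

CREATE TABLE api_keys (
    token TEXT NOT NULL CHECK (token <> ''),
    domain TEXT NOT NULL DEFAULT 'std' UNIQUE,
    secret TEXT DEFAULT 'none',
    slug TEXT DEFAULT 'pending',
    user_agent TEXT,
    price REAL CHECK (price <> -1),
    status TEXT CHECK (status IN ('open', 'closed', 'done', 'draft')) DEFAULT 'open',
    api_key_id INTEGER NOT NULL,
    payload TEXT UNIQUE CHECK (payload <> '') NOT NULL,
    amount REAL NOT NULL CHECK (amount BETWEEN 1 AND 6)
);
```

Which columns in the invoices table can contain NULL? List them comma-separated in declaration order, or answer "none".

- email: DEFAULT only fills an omitted column; an explicit NULL is still allowed → nullable.
- trial_days: declared NOT NULL → not nullable.
- limit_value: CHECK does not forbid NULL (a CHECK constraint passes when its expression is NULL) → nullable.
- slug: UNIQUE does not imply NOT NULL → nullable.
- invoice_id: no NOT NULL constraint applies → nullable.
- user_agent: no NOT NULL constraint applies → nullable.
- payload: no NOT NULL constraint applies → nullable.
- usage: no NOT NULL constraint applies → nullable.
- status: CHECK does not forbid NULL (a CHECK constraint passes when its expression is NULL) → nullable.
- expires_at: UNIQUE does not imply NOT NULL → nullable.

email, limit_value, slug, invoice_id, user_agent, payload, usage, status, expires_at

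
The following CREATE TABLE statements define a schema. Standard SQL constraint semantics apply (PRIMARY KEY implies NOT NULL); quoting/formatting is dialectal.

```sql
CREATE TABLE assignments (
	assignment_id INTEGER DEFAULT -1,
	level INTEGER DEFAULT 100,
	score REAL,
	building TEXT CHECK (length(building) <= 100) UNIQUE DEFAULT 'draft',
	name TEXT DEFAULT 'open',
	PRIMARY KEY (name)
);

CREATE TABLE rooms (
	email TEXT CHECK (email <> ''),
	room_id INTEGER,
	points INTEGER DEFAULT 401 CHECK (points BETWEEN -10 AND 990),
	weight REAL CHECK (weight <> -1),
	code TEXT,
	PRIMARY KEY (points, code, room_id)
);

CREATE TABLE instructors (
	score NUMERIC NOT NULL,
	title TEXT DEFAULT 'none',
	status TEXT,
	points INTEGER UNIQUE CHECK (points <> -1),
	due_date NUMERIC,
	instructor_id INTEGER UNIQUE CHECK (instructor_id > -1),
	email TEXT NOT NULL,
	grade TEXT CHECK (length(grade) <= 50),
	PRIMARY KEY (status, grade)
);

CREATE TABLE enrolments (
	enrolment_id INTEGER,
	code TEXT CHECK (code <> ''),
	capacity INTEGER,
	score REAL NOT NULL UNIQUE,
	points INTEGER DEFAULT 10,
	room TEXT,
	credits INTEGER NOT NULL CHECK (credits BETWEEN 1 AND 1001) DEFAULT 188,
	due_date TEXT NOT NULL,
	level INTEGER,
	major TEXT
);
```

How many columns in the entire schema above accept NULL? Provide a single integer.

assignments: 4 nullable (assignment_id, level, score, building — PK (name) and explicit NOT NULL columns excluded).
rooms: 2 nullable (email, weight — PK (points, code, room_id) and explicit NOT NULL columns excluded).
instructors: 4 nullable (title, points, due_date, instructor_id — PK (status, grade) and explicit NOT NULL columns excluded).
enrolments: 7 nullable (enrolment_id, code, capacity, points, room, level, major — PK none and explicit NOT NULL columns excluded).
Total: 4 + 2 + 4 + 7 = 17.

17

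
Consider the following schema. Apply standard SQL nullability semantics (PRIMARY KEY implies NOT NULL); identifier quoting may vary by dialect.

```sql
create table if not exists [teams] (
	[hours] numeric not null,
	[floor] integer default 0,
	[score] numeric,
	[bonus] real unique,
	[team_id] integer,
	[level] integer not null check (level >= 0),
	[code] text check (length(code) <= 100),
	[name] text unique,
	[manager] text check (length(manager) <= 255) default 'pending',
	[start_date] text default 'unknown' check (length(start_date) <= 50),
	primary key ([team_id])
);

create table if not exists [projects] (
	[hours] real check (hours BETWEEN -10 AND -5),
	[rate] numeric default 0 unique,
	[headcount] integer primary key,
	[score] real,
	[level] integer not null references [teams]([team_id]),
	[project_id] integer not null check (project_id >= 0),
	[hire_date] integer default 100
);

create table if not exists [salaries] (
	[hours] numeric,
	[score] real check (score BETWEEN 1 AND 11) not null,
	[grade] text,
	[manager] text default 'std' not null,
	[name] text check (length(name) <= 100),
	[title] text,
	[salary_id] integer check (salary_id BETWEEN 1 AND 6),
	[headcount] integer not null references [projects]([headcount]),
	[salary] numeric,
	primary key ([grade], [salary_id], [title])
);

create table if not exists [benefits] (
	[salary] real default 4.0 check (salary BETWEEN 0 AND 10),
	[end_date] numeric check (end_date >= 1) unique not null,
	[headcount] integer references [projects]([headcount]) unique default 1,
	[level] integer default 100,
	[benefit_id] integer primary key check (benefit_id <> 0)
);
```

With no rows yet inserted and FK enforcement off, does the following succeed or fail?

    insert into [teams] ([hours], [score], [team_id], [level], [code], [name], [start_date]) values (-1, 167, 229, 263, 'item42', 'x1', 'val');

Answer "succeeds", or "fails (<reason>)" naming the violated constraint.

succeeds

NOT NULL columns: hours is supplied; level is supplied; team_id is supplied.
CHECK constraints: 263 satisfies (level >= 0); 'item42' satisfies (length(code) <= 100); 'val' satisfies (length(start_date) <= 50).
No constraint is violated.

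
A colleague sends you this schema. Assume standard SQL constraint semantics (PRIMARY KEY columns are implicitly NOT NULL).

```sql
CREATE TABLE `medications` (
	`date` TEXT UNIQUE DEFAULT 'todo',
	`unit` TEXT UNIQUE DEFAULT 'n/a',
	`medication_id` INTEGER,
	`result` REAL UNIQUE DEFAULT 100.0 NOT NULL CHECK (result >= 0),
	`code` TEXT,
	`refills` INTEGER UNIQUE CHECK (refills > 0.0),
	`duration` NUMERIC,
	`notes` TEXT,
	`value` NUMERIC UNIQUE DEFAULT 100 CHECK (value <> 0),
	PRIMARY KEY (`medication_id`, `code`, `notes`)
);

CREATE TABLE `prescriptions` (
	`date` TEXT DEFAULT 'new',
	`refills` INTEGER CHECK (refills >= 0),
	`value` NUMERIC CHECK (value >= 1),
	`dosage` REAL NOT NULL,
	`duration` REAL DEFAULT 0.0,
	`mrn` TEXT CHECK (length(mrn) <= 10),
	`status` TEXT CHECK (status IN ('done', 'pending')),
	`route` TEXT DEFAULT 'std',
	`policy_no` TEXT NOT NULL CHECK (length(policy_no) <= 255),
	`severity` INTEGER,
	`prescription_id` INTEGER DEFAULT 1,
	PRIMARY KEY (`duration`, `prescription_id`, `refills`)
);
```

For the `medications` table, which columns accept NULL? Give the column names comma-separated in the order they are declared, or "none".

- date: UNIQUE does not imply NOT NULL → nullable.
- unit: UNIQUE does not imply NOT NULL → nullable.
- medication_id: part of the PRIMARY KEY, which implies NOT NULL → not nullable.
- result: declared NOT NULL → not nullable.
- code: part of the PRIMARY KEY, which implies NOT NULL → not nullable.
- refills: CHECK does not forbid NULL (a CHECK constraint passes when its expression is NULL) → nullable.
- duration: no NOT NULL constraint applies → nullable.
- notes: part of the PRIMARY KEY, which implies NOT NULL → not nullable.
- value: CHECK does not forbid NULL (a CHECK constraint passes when its expression is NULL) → nullable.

date, unit, refills, duration, value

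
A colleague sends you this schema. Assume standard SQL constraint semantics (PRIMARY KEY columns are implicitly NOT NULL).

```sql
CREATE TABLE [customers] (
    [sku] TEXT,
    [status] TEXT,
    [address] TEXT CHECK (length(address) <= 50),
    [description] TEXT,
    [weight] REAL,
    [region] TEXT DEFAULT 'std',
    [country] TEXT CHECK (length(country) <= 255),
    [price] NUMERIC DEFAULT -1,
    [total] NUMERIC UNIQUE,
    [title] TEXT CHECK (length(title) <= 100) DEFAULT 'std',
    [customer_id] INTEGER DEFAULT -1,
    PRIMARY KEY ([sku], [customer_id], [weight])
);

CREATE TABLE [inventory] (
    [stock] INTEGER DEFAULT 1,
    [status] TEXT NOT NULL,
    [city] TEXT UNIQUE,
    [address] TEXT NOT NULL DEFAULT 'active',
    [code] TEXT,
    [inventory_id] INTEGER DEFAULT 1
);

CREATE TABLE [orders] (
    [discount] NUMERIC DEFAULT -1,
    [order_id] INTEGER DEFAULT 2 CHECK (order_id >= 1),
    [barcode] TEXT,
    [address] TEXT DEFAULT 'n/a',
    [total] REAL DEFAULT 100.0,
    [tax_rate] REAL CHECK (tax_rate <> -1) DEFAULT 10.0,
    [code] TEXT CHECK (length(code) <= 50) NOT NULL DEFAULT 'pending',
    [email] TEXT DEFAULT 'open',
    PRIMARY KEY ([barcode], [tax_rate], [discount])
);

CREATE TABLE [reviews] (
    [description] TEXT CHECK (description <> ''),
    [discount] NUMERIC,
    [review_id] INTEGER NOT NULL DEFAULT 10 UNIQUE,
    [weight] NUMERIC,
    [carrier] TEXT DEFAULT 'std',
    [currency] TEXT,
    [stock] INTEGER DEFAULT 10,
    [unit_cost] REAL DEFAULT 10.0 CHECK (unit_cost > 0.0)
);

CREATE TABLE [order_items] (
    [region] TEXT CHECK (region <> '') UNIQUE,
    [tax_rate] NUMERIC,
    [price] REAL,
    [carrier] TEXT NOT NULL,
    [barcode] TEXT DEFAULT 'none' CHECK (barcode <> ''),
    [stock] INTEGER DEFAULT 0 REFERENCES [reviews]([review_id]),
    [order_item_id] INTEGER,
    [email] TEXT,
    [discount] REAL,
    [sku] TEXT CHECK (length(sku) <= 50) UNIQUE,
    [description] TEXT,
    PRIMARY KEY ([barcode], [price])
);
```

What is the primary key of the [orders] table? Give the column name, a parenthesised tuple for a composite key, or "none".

(barcode, tax_rate, discount)

A table-level PRIMARY KEY clause names 3 columns: barcode, tax_rate, discount.
This is a composite key — the combination is unique, not each column individually.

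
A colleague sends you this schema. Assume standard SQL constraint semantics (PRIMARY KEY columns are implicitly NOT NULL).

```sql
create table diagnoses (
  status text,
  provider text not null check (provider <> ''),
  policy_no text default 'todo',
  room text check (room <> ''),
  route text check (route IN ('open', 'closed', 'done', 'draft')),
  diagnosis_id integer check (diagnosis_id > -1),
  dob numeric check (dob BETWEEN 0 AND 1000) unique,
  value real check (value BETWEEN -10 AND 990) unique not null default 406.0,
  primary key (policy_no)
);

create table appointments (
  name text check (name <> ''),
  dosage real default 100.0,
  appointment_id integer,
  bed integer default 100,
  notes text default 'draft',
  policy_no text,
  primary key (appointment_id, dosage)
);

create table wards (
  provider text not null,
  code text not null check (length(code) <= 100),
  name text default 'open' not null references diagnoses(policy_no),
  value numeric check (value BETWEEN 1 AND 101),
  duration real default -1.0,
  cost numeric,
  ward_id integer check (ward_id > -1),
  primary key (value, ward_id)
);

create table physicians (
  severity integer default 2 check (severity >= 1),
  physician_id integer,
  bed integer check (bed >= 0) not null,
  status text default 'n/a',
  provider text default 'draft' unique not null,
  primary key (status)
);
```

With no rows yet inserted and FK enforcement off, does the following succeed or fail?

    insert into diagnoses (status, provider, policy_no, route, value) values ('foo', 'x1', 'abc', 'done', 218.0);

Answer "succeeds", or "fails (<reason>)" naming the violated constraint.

NOT NULL columns: policy_no is supplied; provider is supplied; value is supplied.
CHECK constraints: 'x1' satisfies (provider <> ''); 'done' satisfies (route IN ('open', 'closed', 'done', 'draft')); 218.0 satisfies (value BETWEEN -10 AND 990).
No constraint is violated.

succeeds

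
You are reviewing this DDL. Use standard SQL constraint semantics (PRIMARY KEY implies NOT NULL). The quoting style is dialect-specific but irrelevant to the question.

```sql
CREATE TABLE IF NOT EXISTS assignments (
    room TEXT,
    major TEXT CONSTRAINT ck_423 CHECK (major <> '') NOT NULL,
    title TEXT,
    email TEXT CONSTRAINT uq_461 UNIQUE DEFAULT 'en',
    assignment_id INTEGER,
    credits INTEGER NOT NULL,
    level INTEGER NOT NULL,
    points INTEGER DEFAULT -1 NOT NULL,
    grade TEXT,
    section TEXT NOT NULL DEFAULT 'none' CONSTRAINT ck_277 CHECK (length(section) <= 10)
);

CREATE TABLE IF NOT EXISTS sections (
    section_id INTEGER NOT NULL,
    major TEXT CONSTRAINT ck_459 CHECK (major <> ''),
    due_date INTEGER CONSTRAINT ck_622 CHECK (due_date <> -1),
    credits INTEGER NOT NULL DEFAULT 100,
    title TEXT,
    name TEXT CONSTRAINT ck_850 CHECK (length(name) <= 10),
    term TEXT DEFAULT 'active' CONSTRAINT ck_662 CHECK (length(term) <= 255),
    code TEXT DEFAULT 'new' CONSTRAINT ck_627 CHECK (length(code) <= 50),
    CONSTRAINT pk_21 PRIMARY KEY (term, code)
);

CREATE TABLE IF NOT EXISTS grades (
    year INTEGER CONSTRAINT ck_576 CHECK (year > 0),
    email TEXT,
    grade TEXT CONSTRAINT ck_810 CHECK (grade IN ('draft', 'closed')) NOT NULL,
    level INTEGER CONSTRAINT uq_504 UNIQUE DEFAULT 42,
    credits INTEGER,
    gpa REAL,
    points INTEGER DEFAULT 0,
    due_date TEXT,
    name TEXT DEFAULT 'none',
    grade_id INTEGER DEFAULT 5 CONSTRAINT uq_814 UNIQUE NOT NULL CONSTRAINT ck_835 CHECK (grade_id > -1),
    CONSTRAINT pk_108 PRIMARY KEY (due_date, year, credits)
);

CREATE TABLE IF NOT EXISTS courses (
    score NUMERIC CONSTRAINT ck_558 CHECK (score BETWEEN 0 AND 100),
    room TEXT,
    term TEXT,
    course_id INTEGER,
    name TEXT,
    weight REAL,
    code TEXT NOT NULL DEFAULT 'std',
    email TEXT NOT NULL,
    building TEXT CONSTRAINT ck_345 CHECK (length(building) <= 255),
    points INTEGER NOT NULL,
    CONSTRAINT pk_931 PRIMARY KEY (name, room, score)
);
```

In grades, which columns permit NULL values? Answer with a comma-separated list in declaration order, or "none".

- year: part of the PRIMARY KEY, which implies NOT NULL → not nullable.
- email: no NOT NULL constraint applies → nullable.
- grade: declared NOT NULL → not nullable.
- level: UNIQUE does not imply NOT NULL → nullable.
- credits: part of the PRIMARY KEY, which implies NOT NULL → not nullable.
- gpa: no NOT NULL constraint applies → nullable.
- points: DEFAULT only fills an omitted column; an explicit NULL is still allowed → nullable.
- due_date: part of the PRIMARY KEY, which implies NOT NULL → not nullable.
- name: DEFAULT only fills an omitted column; an explicit NULL is still allowed → nullable.
- grade_id: declared NOT NULL → not nullable.

email, level, gpa, points, name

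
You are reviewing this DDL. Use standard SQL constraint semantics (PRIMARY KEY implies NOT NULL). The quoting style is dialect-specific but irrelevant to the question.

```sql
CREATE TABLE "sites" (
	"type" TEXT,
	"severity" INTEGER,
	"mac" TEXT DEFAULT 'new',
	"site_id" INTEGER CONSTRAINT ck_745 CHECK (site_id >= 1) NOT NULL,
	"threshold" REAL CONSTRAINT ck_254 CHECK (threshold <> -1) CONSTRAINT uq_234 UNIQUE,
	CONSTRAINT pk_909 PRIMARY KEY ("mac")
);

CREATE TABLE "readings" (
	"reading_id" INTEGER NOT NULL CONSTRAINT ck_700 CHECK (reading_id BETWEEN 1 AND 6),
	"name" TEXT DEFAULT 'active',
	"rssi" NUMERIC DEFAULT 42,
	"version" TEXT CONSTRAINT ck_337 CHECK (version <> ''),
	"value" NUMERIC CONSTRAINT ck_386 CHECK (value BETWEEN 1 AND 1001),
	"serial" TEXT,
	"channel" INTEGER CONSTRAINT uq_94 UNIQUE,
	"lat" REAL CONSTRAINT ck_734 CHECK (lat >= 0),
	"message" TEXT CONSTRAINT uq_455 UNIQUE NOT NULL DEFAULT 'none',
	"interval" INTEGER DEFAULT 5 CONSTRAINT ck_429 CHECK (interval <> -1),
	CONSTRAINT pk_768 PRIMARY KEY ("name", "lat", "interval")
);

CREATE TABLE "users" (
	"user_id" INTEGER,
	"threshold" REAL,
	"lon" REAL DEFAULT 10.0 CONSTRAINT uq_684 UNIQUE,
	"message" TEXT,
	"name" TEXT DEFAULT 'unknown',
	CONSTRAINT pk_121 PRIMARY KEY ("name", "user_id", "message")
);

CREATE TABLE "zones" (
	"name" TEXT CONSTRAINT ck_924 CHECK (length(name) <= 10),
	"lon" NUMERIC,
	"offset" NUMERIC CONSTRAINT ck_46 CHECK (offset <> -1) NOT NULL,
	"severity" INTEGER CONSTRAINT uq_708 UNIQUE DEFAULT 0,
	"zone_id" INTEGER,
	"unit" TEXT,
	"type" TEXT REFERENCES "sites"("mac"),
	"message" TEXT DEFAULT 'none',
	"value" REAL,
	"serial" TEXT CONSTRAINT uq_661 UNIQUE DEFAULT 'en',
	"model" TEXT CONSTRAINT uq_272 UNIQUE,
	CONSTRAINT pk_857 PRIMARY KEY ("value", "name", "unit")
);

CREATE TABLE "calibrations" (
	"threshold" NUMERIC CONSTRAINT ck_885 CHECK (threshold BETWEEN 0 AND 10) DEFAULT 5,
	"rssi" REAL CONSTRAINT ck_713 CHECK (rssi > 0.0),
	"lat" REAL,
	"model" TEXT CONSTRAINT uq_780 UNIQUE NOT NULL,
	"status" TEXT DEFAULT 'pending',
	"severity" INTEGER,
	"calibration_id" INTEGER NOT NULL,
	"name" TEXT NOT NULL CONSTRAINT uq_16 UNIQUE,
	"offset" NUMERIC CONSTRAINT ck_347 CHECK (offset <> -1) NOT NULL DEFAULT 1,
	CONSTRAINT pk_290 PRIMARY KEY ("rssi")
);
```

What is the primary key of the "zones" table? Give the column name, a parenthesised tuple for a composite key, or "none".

A table-level PRIMARY KEY clause names 3 columns: value, name, unit.
This is a composite key — the combination is unique, not each column individually.

(value, name, unit)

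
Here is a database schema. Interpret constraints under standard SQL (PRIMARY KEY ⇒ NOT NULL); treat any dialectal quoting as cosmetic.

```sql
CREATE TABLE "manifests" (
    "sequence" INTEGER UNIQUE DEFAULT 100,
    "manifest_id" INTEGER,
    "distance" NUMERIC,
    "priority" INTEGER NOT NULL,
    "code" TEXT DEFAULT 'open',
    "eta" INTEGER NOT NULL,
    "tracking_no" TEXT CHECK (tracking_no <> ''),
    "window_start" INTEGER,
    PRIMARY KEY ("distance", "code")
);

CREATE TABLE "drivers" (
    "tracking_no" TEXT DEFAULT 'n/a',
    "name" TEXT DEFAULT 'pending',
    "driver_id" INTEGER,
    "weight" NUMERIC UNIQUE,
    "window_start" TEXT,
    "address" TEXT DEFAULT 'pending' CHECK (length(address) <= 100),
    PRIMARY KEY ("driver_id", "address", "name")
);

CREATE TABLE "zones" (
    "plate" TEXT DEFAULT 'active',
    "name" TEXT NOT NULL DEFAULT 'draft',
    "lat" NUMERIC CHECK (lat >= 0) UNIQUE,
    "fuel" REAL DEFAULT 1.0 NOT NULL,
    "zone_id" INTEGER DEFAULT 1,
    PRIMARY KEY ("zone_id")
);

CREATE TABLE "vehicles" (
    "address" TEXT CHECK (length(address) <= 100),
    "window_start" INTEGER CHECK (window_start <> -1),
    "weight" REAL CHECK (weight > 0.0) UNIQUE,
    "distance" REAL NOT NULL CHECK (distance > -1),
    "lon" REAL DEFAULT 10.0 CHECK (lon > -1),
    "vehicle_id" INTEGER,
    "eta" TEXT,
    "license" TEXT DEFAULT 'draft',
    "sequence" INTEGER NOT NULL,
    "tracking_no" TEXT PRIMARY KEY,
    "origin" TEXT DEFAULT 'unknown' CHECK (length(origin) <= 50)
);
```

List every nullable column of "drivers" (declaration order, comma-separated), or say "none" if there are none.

- tracking_no: DEFAULT only fills an omitted column; an explicit NULL is still allowed → nullable.
- name: part of the PRIMARY KEY, which implies NOT NULL → not nullable.
- driver_id: part of the PRIMARY KEY, which implies NOT NULL → not nullable.
- weight: UNIQUE does not imply NOT NULL → nullable.
- window_start: no NOT NULL constraint applies → nullable.
- address: part of the PRIMARY KEY, which implies NOT NULL → not nullable.

tracking_no, weight, window_start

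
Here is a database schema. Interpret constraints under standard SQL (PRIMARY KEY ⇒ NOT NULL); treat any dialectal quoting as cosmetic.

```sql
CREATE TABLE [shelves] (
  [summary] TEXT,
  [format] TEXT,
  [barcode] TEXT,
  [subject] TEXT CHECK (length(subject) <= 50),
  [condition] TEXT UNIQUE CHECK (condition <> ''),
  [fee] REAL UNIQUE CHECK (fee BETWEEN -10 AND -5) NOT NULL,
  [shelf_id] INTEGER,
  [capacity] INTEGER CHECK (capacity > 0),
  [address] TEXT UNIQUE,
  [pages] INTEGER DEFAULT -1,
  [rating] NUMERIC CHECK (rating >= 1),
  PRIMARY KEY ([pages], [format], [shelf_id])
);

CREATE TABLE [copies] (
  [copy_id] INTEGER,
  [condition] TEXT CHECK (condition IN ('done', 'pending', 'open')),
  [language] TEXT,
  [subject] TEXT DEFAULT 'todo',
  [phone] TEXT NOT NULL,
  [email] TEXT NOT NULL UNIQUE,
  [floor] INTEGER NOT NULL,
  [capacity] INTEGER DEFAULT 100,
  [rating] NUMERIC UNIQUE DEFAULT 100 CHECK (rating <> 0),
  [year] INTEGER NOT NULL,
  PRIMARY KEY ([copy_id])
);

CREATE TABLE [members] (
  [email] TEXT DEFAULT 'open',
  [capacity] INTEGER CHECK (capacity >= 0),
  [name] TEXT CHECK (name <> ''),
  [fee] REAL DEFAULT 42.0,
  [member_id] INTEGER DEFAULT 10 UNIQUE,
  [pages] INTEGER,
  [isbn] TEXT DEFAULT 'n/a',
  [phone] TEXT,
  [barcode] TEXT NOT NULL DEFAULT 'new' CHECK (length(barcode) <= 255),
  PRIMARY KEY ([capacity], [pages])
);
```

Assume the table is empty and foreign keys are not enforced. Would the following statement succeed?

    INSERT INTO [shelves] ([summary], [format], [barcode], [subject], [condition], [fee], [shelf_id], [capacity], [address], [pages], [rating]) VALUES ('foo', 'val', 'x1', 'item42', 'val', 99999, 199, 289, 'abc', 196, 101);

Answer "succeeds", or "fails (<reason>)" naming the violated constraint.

fails (CHECK on fee)

The value 99999 for fee violates CHECK (fee BETWEEN -10 AND -5).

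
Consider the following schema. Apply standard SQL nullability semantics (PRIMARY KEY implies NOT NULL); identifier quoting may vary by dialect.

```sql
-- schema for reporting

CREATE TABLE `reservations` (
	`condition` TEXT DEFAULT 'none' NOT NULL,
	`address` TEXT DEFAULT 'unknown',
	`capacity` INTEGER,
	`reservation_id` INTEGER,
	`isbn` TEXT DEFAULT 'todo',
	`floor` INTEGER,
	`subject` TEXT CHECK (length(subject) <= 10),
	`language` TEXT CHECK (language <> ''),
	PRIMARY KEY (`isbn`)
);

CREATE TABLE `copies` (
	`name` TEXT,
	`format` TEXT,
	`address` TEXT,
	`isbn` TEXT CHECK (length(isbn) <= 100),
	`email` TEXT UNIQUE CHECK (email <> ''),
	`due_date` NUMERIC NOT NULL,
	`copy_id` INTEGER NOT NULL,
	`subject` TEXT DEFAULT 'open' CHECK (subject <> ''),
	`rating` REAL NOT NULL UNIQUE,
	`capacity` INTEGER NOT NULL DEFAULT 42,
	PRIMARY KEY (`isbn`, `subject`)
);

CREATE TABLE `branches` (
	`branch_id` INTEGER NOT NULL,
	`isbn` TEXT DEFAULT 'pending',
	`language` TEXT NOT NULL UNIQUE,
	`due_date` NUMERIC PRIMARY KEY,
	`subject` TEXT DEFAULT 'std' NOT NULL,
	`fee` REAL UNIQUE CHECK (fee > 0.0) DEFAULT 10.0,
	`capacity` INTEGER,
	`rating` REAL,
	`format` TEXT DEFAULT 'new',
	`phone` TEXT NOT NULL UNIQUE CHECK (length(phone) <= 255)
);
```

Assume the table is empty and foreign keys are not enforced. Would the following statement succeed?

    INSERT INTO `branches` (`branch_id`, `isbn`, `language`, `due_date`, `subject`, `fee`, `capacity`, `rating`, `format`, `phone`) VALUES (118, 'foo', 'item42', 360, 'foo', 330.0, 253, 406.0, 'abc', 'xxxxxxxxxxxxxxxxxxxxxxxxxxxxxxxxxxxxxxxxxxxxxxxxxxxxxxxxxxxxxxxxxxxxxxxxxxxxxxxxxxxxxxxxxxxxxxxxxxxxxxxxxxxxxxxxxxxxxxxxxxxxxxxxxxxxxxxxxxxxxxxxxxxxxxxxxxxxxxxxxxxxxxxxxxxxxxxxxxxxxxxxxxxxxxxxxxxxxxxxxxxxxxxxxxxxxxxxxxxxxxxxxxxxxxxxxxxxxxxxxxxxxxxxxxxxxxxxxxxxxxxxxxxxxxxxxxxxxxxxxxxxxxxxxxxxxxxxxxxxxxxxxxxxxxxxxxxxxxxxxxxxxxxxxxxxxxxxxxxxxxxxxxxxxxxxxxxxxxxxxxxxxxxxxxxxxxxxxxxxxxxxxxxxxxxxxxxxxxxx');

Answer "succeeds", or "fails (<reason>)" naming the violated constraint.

The value 'xxxxxxxxxxxxxxxxxxxxxxxxxxxxxxxxxxxxxxxxxxxxxxxxxxxxxxxxxxxxxxxxxxxxxxxxxxxxxxxxxxxxxxxxxxxxxxxxxxxxxxxxxxxxxxxxxxxxxxxxxxxxxxxxxxxxxxxxxxxxxxxxxxxxxxxxxxxxxxxxxxxxxxxxxxxxxxxxxxxxxxxxxxxxxxxxxxxxxxxxxxxxxxxxxxxxxxxxxxxxxxxxxxxxxxxxxxxxxxxxxxxxxxxxxxxxxxxxxxxxxxxxxxxxxxxxxxxxxxxxxxxxxxxxxxxxxxxxxxxxxxxxxxxxxxxxxxxxxxxxxxxxxxxxxxxxxxxxxxxxxxxxxxxxxxxxxxxxxxxxxxxxxxxxxxxxxxxxxxxxxxxxxxxxxxxxxxxxxxxx' for phone violates CHECK (length(phone) <= 255).

fails (CHECK on phone)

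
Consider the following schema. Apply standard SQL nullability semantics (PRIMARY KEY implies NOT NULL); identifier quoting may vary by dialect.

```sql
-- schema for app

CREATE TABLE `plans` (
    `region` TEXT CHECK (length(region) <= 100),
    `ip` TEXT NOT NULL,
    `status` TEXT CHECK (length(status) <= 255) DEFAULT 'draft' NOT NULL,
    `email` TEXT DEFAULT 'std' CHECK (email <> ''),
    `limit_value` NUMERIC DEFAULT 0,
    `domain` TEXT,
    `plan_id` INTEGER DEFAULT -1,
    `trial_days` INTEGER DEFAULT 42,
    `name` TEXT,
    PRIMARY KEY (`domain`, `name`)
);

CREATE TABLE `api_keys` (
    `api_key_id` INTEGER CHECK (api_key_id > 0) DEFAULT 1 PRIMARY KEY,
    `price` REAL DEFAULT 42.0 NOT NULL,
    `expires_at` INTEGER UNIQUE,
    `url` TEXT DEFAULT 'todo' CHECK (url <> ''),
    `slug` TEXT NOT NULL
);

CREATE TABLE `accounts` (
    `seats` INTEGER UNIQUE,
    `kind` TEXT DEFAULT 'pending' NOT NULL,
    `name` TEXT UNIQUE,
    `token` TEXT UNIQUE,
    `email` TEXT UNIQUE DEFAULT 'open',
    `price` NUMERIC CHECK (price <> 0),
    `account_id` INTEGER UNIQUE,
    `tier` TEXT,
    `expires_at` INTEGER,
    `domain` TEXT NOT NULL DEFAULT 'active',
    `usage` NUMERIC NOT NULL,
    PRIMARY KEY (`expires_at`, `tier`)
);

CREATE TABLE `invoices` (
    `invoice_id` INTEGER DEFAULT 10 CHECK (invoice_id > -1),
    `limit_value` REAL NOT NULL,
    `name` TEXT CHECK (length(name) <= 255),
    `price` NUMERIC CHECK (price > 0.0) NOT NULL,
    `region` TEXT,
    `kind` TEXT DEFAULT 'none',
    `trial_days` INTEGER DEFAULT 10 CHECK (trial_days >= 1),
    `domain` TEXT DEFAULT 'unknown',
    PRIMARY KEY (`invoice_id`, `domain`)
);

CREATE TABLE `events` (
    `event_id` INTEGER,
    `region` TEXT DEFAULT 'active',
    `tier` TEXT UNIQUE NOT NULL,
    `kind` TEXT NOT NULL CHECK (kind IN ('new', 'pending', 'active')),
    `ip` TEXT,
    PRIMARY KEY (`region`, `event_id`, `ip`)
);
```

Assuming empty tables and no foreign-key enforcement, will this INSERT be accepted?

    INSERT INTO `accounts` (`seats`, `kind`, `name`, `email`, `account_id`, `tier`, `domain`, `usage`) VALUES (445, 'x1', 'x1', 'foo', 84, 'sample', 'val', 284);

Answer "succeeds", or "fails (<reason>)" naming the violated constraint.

expires_at is omitted from the column list and has no DEFAULT, so it would receive NULL.
But expires_at is part of the PRIMARY KEY (implied NOT NULL).

fails (NOT NULL on expires_at)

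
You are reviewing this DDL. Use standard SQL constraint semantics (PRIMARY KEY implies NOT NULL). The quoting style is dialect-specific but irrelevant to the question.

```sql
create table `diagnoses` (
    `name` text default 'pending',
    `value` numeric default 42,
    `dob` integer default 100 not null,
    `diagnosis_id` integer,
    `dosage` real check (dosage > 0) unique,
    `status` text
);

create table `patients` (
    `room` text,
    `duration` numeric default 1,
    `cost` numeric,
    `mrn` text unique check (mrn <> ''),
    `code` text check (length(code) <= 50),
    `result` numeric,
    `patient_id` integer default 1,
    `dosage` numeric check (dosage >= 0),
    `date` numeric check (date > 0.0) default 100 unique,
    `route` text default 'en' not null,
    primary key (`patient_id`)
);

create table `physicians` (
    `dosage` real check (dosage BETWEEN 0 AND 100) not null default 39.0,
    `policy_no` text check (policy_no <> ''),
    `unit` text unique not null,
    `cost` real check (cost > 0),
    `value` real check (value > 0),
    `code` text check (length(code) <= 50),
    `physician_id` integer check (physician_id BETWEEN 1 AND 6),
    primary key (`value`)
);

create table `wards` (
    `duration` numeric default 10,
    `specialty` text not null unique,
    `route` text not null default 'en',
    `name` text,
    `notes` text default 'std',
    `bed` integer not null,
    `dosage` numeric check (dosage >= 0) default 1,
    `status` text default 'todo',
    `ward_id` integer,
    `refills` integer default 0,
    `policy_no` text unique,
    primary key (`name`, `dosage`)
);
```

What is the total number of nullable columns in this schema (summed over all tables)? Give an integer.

diagnoses: 5 nullable (name, value, diagnosis_id, dosage, status — PK none and explicit NOT NULL columns excluded).
patients: 8 nullable (room, duration, cost, mrn, code, result, dosage, date — PK (patient_id) and explicit NOT NULL columns excluded).
physicians: 4 nullable (policy_no, cost, code, physician_id — PK (value) and explicit NOT NULL columns excluded).
wards: 6 nullable (duration, notes, status, ward_id, refills, policy_no — PK (name, dosage) and explicit NOT NULL columns excluded).
Total: 5 + 8 + 4 + 6 = 23.

23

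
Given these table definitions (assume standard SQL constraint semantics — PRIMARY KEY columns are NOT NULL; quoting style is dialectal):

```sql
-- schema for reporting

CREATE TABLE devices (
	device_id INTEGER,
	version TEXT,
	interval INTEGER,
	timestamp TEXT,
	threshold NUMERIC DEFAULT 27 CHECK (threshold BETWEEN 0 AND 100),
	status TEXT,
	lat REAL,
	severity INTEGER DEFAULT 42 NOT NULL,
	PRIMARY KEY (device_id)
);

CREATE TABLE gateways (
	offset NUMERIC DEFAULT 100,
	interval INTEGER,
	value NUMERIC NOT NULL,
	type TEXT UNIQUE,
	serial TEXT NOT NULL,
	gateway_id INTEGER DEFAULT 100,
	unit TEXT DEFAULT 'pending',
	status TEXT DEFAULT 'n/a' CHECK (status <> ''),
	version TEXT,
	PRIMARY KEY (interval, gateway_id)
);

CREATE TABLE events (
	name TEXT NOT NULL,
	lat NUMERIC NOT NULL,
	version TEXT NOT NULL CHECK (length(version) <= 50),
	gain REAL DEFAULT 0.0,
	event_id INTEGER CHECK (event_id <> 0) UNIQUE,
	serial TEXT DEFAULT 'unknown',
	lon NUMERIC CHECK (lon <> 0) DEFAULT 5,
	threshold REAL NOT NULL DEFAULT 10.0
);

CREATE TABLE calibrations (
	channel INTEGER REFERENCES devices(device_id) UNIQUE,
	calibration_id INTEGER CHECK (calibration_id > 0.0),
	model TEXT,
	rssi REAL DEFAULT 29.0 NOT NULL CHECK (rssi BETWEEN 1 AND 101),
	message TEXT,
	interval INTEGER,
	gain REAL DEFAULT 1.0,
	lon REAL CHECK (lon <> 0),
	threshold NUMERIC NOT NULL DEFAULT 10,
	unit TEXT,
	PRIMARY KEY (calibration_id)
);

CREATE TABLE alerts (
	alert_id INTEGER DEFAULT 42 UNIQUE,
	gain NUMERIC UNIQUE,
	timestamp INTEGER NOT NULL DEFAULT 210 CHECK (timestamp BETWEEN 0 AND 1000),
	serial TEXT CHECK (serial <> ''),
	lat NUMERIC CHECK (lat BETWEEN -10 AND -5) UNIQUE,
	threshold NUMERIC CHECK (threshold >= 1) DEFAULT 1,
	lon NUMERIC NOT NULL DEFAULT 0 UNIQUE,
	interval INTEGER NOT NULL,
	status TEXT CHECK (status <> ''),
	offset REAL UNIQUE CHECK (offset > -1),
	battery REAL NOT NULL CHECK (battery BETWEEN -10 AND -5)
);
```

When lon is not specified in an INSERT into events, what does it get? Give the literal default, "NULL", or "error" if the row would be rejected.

lon has an explicit DEFAULT 5.
When the column is omitted from an INSERT, that default is used.

5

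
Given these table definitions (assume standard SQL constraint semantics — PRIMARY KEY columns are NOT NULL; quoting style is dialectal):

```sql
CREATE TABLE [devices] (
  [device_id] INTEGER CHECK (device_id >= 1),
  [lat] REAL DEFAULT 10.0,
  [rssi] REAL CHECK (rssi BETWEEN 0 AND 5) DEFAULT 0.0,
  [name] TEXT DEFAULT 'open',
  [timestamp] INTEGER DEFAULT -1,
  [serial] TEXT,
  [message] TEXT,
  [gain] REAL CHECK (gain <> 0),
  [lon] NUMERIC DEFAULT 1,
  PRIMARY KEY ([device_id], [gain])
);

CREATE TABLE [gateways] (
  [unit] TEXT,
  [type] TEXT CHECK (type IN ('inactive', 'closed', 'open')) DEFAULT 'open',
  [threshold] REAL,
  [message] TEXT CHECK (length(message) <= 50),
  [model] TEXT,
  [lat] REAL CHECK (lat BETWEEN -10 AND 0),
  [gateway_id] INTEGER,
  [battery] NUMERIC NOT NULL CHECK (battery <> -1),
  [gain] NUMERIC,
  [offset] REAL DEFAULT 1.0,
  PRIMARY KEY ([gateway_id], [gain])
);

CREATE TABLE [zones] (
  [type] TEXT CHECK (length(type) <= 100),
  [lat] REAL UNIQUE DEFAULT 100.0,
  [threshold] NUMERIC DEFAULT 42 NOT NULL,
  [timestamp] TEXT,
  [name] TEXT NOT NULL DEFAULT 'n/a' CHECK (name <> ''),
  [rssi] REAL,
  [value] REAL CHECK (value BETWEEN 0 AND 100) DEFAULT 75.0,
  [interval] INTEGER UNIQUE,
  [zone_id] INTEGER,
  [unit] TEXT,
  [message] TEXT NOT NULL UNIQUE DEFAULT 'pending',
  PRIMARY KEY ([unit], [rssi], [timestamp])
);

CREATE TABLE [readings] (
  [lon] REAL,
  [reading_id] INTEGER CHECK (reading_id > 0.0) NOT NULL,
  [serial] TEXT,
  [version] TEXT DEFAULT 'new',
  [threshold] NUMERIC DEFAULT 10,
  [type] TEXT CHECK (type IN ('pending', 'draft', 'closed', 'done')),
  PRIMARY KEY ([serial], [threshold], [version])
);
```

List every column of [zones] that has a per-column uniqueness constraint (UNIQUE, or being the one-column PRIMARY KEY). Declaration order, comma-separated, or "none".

lat, interval, message

- type: no UNIQUE or single-column PK constraint.
- lat: declared UNIQUE → unique.
- threshold: no UNIQUE or single-column PK constraint.
- timestamp: part of a composite PRIMARY KEY — only the tuple is unique, not this column on its own.
- name: no UNIQUE or single-column PK constraint.
- rssi: part of a composite PRIMARY KEY — only the tuple is unique, not this column on its own.
- value: no UNIQUE or single-column PK constraint.
- interval: declared UNIQUE → unique.
- zone_id: no UNIQUE or single-column PK constraint.
- unit: part of a composite PRIMARY KEY — only the tuple is unique, not this column on its own.
- message: declared UNIQUE → unique.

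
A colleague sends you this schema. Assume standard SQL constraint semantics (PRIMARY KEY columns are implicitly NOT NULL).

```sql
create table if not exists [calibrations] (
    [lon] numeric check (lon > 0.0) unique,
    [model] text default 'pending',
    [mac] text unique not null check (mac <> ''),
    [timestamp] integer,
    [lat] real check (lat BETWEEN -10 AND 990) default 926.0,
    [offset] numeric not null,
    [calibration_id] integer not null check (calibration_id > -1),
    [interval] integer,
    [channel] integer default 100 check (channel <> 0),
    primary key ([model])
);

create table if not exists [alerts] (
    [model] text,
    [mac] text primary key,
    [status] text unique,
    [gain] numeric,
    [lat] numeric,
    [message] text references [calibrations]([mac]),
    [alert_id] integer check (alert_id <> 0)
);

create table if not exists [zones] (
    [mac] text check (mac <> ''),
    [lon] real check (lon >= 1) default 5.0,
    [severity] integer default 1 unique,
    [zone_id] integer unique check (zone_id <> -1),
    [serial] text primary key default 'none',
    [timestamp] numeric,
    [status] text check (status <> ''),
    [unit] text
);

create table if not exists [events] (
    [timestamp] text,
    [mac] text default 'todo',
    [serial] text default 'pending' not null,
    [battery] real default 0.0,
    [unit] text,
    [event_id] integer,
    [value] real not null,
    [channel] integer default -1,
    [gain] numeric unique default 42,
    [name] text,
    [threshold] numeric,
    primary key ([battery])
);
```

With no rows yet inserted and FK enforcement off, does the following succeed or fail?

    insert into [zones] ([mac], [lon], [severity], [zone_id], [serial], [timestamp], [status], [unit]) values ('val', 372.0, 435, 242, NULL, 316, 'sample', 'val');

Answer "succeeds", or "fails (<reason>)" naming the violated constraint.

fails (NOT NULL on serial)

serial is explicitly set to NULL, but serial is part of the PRIMARY KEY (implied NOT NULL).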